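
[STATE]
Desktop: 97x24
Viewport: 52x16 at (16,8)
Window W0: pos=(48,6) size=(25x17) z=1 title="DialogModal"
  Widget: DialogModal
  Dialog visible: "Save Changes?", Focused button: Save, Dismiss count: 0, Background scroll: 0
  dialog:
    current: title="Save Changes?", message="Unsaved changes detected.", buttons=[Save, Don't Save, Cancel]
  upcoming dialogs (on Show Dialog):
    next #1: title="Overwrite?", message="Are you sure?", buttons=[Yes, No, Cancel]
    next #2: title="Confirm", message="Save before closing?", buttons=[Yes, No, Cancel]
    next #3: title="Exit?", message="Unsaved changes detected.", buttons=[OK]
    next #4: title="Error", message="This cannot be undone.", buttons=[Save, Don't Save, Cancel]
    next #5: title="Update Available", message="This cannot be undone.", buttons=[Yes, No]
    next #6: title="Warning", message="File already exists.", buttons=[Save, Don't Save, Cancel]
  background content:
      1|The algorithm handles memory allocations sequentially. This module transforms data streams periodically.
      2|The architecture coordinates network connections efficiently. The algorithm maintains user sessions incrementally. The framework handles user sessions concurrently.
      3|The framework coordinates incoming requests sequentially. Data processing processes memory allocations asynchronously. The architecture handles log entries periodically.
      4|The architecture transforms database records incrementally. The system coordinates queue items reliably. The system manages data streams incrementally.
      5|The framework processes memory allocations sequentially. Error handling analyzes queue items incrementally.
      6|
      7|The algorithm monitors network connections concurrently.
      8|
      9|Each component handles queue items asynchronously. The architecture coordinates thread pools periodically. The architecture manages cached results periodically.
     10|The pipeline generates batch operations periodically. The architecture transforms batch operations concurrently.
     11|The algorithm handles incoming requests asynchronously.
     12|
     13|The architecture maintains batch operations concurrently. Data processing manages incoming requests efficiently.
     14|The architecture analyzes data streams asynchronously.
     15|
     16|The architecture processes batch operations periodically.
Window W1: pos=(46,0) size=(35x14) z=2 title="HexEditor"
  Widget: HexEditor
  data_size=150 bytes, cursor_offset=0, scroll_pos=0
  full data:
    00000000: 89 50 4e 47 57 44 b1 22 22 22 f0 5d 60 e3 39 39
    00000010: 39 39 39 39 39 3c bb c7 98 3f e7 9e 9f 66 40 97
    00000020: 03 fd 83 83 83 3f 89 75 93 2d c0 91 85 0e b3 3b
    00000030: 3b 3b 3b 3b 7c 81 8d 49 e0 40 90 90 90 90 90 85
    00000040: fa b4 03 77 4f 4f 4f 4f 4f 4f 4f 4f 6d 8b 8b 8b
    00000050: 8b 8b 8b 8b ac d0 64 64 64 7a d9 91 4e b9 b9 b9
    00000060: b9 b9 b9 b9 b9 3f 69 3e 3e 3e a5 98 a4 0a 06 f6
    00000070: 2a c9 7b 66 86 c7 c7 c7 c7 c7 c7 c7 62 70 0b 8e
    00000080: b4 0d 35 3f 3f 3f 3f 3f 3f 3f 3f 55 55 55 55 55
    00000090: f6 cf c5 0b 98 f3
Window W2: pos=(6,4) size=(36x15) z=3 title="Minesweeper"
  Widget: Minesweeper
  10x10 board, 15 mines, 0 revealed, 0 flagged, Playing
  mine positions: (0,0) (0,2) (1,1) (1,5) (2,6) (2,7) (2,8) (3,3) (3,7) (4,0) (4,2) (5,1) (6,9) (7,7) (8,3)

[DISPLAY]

■                        ┃    ┃00000050  8b 8b 8b 8b
■                        ┃    ┃00000060  b9 b9 b9 b9
■                        ┃    ┃00000070  2a c9 7b 66
■                        ┃    ┃00000080  b4 0d 35 3f
■                        ┃    ┃00000090  f6 cf c5 0b
■                        ┃    ┗━━━━━━━━━━━━━━━━━━━━━
■                        ┃      ┃  │  Save Changes? 
■                        ┃      ┃Th│Unsaved changes 
■                        ┃      ┃  │[Save]  Don't Sa
                         ┃      ┃Ea└────────────────
━━━━━━━━━━━━━━━━━━━━━━━━━┛      ┃The pipeline genera
                                ┃The algorithm handl
                                ┃                   
                                ┃The architecture ma
                                ┗━━━━━━━━━━━━━━━━━━━
                                                    


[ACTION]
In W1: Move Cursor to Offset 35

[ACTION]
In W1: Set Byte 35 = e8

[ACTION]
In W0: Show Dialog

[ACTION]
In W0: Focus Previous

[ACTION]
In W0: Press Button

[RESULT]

■                        ┃    ┃00000050  8b 8b 8b 8b
■                        ┃    ┃00000060  b9 b9 b9 b9
■                        ┃    ┃00000070  2a c9 7b 66
■                        ┃    ┃00000080  b4 0d 35 3f
■                        ┃    ┃00000090  f6 cf c5 0b
■                        ┃    ┗━━━━━━━━━━━━━━━━━━━━━
■                        ┃      ┃                   
■                        ┃      ┃The algorithm monit
■                        ┃      ┃                   
                         ┃      ┃Each component hand
━━━━━━━━━━━━━━━━━━━━━━━━━┛      ┃The pipeline genera
                                ┃The algorithm handl
                                ┃                   
                                ┃The architecture ma
                                ┗━━━━━━━━━━━━━━━━━━━
                                                    


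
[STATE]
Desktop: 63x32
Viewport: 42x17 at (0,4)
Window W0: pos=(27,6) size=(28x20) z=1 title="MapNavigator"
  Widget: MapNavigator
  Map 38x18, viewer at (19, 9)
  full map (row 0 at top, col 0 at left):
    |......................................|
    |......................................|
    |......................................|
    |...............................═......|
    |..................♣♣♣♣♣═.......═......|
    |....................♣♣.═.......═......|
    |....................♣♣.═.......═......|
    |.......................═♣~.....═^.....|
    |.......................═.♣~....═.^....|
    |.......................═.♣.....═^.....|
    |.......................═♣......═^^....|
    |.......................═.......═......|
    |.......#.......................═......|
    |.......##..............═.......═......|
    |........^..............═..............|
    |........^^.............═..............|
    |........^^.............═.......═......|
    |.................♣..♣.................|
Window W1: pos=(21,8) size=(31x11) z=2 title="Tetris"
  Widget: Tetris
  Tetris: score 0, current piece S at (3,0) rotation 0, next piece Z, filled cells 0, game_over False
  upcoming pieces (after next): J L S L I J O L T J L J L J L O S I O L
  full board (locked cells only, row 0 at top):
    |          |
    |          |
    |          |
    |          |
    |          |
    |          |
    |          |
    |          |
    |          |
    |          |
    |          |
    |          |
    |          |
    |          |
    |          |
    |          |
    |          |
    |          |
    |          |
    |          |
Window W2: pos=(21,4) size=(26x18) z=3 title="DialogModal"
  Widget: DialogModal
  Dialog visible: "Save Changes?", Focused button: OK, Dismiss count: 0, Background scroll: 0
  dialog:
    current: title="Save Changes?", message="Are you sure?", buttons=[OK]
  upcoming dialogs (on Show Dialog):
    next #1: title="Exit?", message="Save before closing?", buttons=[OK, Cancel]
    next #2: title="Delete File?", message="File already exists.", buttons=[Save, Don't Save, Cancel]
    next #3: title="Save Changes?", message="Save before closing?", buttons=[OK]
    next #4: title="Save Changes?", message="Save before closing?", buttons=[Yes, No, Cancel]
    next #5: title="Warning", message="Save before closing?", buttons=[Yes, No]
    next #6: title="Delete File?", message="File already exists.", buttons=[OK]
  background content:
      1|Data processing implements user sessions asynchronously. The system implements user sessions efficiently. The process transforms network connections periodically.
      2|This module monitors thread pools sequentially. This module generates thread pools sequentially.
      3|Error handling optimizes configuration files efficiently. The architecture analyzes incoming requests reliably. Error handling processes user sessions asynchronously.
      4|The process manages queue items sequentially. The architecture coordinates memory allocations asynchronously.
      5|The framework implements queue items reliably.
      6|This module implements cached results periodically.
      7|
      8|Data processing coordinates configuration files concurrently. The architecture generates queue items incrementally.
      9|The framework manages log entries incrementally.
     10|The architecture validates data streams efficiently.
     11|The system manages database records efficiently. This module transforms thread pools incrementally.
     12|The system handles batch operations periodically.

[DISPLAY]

                     ┏━━━━━━━━━━━━━━━━━━━━
                     ┃ DialogModal        
                     ┠────────────────────
                     ┃Data processing impl
                     ┃This module monitors
                     ┃Error handling optim
                     ┃The process manages 
                     ┃The┌───────────────┐
                     ┃Thi│ Save Changes? │
                     ┃   │ Are you sure? │
                     ┃Dat│      [OK]     │
                     ┃The└───────────────┘
                     ┃The architecture val
                     ┃The system manages d
                     ┃The system handles b
                     ┃                    
                     ┃                    


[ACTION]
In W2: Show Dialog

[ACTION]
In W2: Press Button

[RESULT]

                     ┏━━━━━━━━━━━━━━━━━━━━
                     ┃ DialogModal        
                     ┠────────────────────
                     ┃Data processing impl
                     ┃This module monitors
                     ┃Error handling optim
                     ┃The process manages 
                     ┃The framework implem
                     ┃This module implemen
                     ┃                    
                     ┃Data processing coor
                     ┃The framework manage
                     ┃The architecture val
                     ┃The system manages d
                     ┃The system handles b
                     ┃                    
                     ┃                    


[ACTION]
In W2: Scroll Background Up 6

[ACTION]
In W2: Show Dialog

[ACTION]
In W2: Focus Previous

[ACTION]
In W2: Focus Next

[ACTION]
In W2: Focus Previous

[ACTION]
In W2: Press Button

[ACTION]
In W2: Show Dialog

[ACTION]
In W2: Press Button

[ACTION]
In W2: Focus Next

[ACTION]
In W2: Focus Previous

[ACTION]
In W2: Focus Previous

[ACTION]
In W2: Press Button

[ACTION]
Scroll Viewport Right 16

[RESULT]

     ┏━━━━━━━━━━━━━━━━━━━━━━━━┓           
     ┃ DialogModal            ┃           
     ┠────────────────────────┨━━━━━━━┓   
     ┃Data processing implemen┃       ┃   
     ┃This module monitors thr┃━━━━┓──┨   
     ┃Error handling optimizes┃    ┃..┃   
     ┃The process manages queu┃────┨..┃   
     ┃The framework implements┃    ┃.═┃   
     ┃This module implements c┃    ┃.═┃   
     ┃                        ┃    ┃.═┃   
     ┃Data processing coordina┃    ┃.═┃   
     ┃The framework manages lo┃    ┃.═┃   
     ┃The architecture validat┃    ┃.═┃   
     ┃The system manages datab┃    ┃.═┃   
     ┃The system handles batch┃━━━━┛.═┃   
     ┃                        ┃......═┃   
     ┃                        ┃......═┃   


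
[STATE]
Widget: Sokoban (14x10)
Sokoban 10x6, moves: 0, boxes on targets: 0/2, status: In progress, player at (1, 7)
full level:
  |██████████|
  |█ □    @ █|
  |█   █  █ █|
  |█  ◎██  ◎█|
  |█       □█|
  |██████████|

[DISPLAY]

██████████    
█ □    @ █    
█   █  █ █    
█  ◎██  ◎█    
█       □█    
██████████    
Moves: 0  0/2 
              
              
              


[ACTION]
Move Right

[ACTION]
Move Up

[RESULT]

██████████    
█ □     @█    
█   █  █ █    
█  ◎██  ◎█    
█       □█    
██████████    
Moves: 1  0/2 
              
              
              


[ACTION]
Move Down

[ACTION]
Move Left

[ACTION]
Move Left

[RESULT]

██████████    
█ □      █    
█   █  █@█    
█  ◎██  ◎█    
█       □█    
██████████    
Moves: 2  0/2 
              
              
              


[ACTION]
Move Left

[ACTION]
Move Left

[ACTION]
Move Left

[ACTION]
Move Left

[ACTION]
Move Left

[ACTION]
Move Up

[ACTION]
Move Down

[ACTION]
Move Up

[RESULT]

██████████    
█ □     @█    
█   █  █ █    
█  ◎██  ◎█    
█       □█    
██████████    
Moves: 5  0/2 
              
              
              


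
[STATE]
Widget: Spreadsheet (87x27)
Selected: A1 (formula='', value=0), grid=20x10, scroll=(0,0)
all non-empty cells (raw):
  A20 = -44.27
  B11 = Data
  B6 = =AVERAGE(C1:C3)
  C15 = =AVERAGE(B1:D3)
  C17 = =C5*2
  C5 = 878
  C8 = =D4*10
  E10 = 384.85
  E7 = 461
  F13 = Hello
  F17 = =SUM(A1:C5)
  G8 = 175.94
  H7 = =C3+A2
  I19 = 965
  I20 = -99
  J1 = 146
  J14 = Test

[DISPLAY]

A1:                                                                                    
       A       B       C       D       E       F       G       H       I       J       
---------------------------------------------------------------------------------------
  1      [0]       0       0       0       0       0       0       0       0     146   
  2        0       0       0       0       0       0       0       0       0       0   
  3        0       0       0       0       0       0       0       0       0       0   
  4        0       0       0       0       0       0       0       0       0       0   
  5        0       0     878       0       0       0       0       0       0       0   
  6        0       0       0       0       0       0       0       0       0       0   
  7        0       0       0       0     461       0       0       0       0       0   
  8        0       0       0       0       0       0  175.94       0       0       0   
  9        0       0       0       0       0       0       0       0       0       0   
 10        0       0       0       0  384.85       0       0       0       0       0   
 11        0Data           0       0       0       0       0       0       0       0   
 12        0       0       0       0       0       0       0       0       0       0   
 13        0       0       0       0       0Hello          0       0       0       0   
 14        0       0       0       0       0       0       0       0       0Test       
 15        0       0       0       0       0       0       0       0       0       0   
 16        0       0       0       0       0       0       0       0       0       0   
 17        0       0    1756       0       0     878       0       0       0       0   
 18        0       0       0       0       0       0       0       0       0       0   
 19        0       0       0       0       0       0       0       0     965       0   
 20   -44.27       0       0       0       0       0       0       0     -99       0   
                                                                                       
                                                                                       
                                                                                       
                                                                                       


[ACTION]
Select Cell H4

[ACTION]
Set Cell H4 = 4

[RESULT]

H4: 4                                                                                  
       A       B       C       D       E       F       G       H       I       J       
---------------------------------------------------------------------------------------
  1        0       0       0       0       0       0       0       0       0     146   
  2        0       0       0       0       0       0       0       0       0       0   
  3        0       0       0       0       0       0       0       0       0       0   
  4        0       0       0       0       0       0       0     [4]       0       0   
  5        0       0     878       0       0       0       0       0       0       0   
  6        0       0       0       0       0       0       0       0       0       0   
  7        0       0       0       0     461       0       0       0       0       0   
  8        0       0       0       0       0       0  175.94       0       0       0   
  9        0       0       0       0       0       0       0       0       0       0   
 10        0       0       0       0  384.85       0       0       0       0       0   
 11        0Data           0       0       0       0       0       0       0       0   
 12        0       0       0       0       0       0       0       0       0       0   
 13        0       0       0       0       0Hello          0       0       0       0   
 14        0       0       0       0       0       0       0       0       0Test       
 15        0       0       0       0       0       0       0       0       0       0   
 16        0       0       0       0       0       0       0       0       0       0   
 17        0       0    1756       0       0     878       0       0       0       0   
 18        0       0       0       0       0       0       0       0       0       0   
 19        0       0       0       0       0       0       0       0     965       0   
 20   -44.27       0       0       0       0       0       0       0     -99       0   
                                                                                       
                                                                                       
                                                                                       
                                                                                       


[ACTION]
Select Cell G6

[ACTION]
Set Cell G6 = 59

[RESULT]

G6: 59                                                                                 
       A       B       C       D       E       F       G       H       I       J       
---------------------------------------------------------------------------------------
  1        0       0       0       0       0       0       0       0       0     146   
  2        0       0       0       0       0       0       0       0       0       0   
  3        0       0       0       0       0       0       0       0       0       0   
  4        0       0       0       0       0       0       0       4       0       0   
  5        0       0     878       0       0       0       0       0       0       0   
  6        0       0       0       0       0       0    [59]       0       0       0   
  7        0       0       0       0     461       0       0       0       0       0   
  8        0       0       0       0       0       0  175.94       0       0       0   
  9        0       0       0       0       0       0       0       0       0       0   
 10        0       0       0       0  384.85       0       0       0       0       0   
 11        0Data           0       0       0       0       0       0       0       0   
 12        0       0       0       0       0       0       0       0       0       0   
 13        0       0       0       0       0Hello          0       0       0       0   
 14        0       0       0       0       0       0       0       0       0Test       
 15        0       0       0       0       0       0       0       0       0       0   
 16        0       0       0       0       0       0       0       0       0       0   
 17        0       0    1756       0       0     878       0       0       0       0   
 18        0       0       0       0       0       0       0       0       0       0   
 19        0       0       0       0       0       0       0       0     965       0   
 20   -44.27       0       0       0       0       0       0       0     -99       0   
                                                                                       
                                                                                       
                                                                                       
                                                                                       


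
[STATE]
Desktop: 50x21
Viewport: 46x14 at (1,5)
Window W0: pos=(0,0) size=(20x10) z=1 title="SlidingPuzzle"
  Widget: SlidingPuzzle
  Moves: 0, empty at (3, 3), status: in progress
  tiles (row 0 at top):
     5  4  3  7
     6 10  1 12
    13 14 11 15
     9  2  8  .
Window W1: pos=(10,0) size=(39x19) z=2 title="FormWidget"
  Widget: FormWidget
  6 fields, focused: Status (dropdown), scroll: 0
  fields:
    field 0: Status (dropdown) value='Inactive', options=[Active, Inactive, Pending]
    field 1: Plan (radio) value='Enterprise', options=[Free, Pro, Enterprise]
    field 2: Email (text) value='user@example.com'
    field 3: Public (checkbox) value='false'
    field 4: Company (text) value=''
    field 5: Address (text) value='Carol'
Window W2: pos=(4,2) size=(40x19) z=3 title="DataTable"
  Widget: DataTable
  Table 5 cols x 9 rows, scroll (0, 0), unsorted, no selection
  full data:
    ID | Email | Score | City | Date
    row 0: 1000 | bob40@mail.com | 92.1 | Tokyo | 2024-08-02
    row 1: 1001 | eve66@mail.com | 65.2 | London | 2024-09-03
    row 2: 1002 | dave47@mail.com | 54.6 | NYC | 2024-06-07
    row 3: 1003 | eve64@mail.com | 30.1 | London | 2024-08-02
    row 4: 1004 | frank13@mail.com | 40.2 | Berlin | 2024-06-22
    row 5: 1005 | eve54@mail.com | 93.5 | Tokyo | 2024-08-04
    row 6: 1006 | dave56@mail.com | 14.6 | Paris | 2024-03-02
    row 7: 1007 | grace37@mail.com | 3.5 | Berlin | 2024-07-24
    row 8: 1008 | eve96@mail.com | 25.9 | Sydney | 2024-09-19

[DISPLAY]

├──┃ID  │Email           │Score│City  │Dat┃   
│  ┃────┼────────────────┼─────┼──────┼───┃   
├──┃1000│bob40@mail.com  │92.1 │Tokyo │202┃   
│ 1┃1001│eve66@mail.com  │65.2 │London│202┃   
━━━┃1002│dave47@mail.com │54.6 │NYC   │202┃   
   ┃1003│eve64@mail.com  │30.1 │London│202┃   
   ┃1004│frank13@mail.com│40.2 │Berlin│202┃   
   ┃1005│eve54@mail.com  │93.5 │Tokyo │202┃   
   ┃1006│dave56@mail.com │14.6 │Paris │202┃   
   ┃1007│grace37@mail.com│3.5  │Berlin│202┃   
   ┃1008│eve96@mail.com  │25.9 │Sydney│202┃   
   ┃                                      ┃   
   ┃                                      ┃   
   ┃                                      ┃━━━


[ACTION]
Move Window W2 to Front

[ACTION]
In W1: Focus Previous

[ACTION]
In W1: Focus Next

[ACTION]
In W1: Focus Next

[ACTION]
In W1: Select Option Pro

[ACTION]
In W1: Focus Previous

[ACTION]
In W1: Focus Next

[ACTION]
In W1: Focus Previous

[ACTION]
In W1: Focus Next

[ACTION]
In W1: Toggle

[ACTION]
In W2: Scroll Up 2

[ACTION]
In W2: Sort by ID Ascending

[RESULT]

├──┃ID ▲│Email           │Score│City  │Dat┃   
│  ┃────┼────────────────┼─────┼──────┼───┃   
├──┃1000│bob40@mail.com  │92.1 │Tokyo │202┃   
│ 1┃1001│eve66@mail.com  │65.2 │London│202┃   
━━━┃1002│dave47@mail.com │54.6 │NYC   │202┃   
   ┃1003│eve64@mail.com  │30.1 │London│202┃   
   ┃1004│frank13@mail.com│40.2 │Berlin│202┃   
   ┃1005│eve54@mail.com  │93.5 │Tokyo │202┃   
   ┃1006│dave56@mail.com │14.6 │Paris │202┃   
   ┃1007│grace37@mail.com│3.5  │Berlin│202┃   
   ┃1008│eve96@mail.com  │25.9 │Sydney│202┃   
   ┃                                      ┃   
   ┃                                      ┃   
   ┃                                      ┃━━━


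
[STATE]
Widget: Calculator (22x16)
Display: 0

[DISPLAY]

                     0
┌───┬───┬───┬───┐     
│ 7 │ 8 │ 9 │ ÷ │     
├───┼───┼───┼───┤     
│ 4 │ 5 │ 6 │ × │     
├───┼───┼───┼───┤     
│ 1 │ 2 │ 3 │ - │     
├───┼───┼───┼───┤     
│ 0 │ . │ = │ + │     
├───┼───┼───┼───┤     
│ C │ MC│ MR│ M+│     
└───┴───┴───┴───┘     
                      
                      
                      
                      


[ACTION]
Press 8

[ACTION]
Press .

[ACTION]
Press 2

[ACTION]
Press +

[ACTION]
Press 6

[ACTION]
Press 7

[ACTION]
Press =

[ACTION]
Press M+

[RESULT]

                  75.2
┌───┬───┬───┬───┐     
│ 7 │ 8 │ 9 │ ÷ │     
├───┼───┼───┼───┤     
│ 4 │ 5 │ 6 │ × │     
├───┼───┼───┼───┤     
│ 1 │ 2 │ 3 │ - │     
├───┼───┼───┼───┤     
│ 0 │ . │ = │ + │     
├───┼───┼───┼───┤     
│ C │ MC│ MR│ M+│     
└───┴───┴───┴───┘     
                      
                      
                      
                      


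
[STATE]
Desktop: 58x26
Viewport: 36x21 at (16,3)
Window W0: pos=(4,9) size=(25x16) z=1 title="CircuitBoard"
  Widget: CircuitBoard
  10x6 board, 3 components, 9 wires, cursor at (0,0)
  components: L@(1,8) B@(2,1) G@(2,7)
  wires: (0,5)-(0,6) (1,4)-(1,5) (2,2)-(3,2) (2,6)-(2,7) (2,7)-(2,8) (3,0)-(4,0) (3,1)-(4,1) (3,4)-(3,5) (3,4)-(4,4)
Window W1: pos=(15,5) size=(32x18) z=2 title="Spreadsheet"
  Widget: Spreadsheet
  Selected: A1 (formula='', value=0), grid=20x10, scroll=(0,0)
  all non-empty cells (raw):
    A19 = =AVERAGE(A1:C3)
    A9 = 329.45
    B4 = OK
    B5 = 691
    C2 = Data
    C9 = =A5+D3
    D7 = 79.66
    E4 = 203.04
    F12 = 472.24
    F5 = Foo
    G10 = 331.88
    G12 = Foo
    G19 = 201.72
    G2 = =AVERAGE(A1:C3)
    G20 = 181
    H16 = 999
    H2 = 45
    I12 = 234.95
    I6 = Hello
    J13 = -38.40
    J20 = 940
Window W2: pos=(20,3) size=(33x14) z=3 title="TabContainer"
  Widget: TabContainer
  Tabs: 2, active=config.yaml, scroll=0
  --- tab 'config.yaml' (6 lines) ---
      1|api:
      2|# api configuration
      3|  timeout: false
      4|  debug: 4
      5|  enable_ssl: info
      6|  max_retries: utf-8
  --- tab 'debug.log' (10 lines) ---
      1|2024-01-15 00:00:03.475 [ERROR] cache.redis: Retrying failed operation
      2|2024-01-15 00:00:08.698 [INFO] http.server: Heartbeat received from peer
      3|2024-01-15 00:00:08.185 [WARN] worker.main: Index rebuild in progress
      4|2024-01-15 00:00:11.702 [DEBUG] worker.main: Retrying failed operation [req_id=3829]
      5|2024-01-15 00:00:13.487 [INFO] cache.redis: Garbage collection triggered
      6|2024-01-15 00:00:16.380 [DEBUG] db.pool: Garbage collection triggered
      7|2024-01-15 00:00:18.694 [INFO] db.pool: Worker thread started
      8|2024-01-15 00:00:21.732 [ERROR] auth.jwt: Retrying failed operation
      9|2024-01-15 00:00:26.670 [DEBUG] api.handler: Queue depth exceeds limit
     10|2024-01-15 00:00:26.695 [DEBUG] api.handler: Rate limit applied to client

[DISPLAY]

    ┏━━━━━━━━━━━━━━━━━━━━━━━━━━━━━━━
    ┃ TabContainer                  
━━━━┠───────────────────────────────
 Spr┃[config.yaml]│ debug.log       
────┃───────────────────────────────
A1: ┃api:                           
    ┃# api configuration            
----┃  timeout: false               
  1 ┃  debug: 4                     
  2 ┃  enable_ssl: info             
  3 ┃  max_retries: utf-8           
  4 ┃                               
  5 ┃                               
  6 ┗━━━━━━━━━━━━━━━━━━━━━━━━━━━━━━━
  7        0       0       0  ┃     
  8        0       0       0  ┃     
  9   329.45       0       0  ┃     
 10        0       0       0  ┃     
 11        0       0       0  ┃     
━━━━━━━━━━━━━━━━━━━━━━━━━━━━━━┛     
            ┃                       


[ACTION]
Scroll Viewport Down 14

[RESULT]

━━━━┠───────────────────────────────
 Spr┃[config.yaml]│ debug.log       
────┃───────────────────────────────
A1: ┃api:                           
    ┃# api configuration            
----┃  timeout: false               
  1 ┃  debug: 4                     
  2 ┃  enable_ssl: info             
  3 ┃  max_retries: utf-8           
  4 ┃                               
  5 ┃                               
  6 ┗━━━━━━━━━━━━━━━━━━━━━━━━━━━━━━━
  7        0       0       0  ┃     
  8        0       0       0  ┃     
  9   329.45       0       0  ┃     
 10        0       0       0  ┃     
 11        0       0       0  ┃     
━━━━━━━━━━━━━━━━━━━━━━━━━━━━━━┛     
            ┃                       
━━━━━━━━━━━━┛                       
                                    


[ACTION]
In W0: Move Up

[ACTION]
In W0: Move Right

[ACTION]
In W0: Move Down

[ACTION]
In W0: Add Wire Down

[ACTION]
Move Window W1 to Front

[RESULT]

━━━━━━━━━━━━━━━━━━━━━━━━━━━━━━┓─────
 Spreadsheet                  ┃     
──────────────────────────────┨─────
A1:                           ┃     
       A       B       C      ┃     
------------------------------┃     
  1      [0]       0       0  ┃     
  2        0       0Data      ┃     
  3        0       0       0  ┃     
  4        0OK             0  ┃     
  5        0     691       0  ┃     
  6        0       0       0  ┃━━━━━
  7        0       0       0  ┃     
  8        0       0       0  ┃     
  9   329.45       0       0  ┃     
 10        0       0       0  ┃     
 11        0       0       0  ┃     
━━━━━━━━━━━━━━━━━━━━━━━━━━━━━━┛     
            ┃                       
━━━━━━━━━━━━┛                       
                                    


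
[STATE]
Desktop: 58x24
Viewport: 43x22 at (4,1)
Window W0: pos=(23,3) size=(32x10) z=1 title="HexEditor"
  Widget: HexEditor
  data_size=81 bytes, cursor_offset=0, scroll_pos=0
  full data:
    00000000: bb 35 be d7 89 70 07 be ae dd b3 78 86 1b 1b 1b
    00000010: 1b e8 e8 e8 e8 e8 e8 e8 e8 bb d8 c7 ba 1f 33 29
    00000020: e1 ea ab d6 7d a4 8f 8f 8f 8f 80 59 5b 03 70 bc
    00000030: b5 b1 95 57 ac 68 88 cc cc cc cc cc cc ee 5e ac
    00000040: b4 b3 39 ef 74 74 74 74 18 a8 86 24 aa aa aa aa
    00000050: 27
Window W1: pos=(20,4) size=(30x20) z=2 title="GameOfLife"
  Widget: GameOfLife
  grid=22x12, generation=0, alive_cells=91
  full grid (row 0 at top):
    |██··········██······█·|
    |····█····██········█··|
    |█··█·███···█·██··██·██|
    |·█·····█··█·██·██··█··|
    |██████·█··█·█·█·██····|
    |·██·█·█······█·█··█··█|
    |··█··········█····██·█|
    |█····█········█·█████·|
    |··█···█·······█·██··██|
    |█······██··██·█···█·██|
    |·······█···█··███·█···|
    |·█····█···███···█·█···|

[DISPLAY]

                                           
                                           
                   ┏━━━━━━━━━━━━━━━━━━━━━━━
                ┏━━━━━━━━━━━━━━━━━━━━━━━━━━
                ┃ GameOfLife               
                ┠──────────────────────────
                ┃Gen: 0                    
                ┃██··········██······█·    
                ┃····█····██········█··    
                ┃█··█·███···█·██··██·██    
                ┃·█·····█··█·██·██··█··    
                ┃██████·█··█·█·█·██····    
                ┃·██·█·█······█·█··█··█    
                ┃··█··········█····██·█    
                ┃█····█········█·█████·    
                ┃··█···█·······█·██··██    
                ┃█······██··██·█···█·██    
                ┃·······█···█··███·█···    
                ┃·█····█···███···█·█···    
                ┃                          
                ┃                          
                ┃                          


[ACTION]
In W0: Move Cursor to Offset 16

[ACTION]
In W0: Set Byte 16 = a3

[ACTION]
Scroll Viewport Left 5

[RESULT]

                                           
                                           
                       ┏━━━━━━━━━━━━━━━━━━━
                    ┏━━━━━━━━━━━━━━━━━━━━━━
                    ┃ GameOfLife           
                    ┠──────────────────────
                    ┃Gen: 0                
                    ┃██··········██······█·
                    ┃····█····██········█··
                    ┃█··█·███···█·██··██·██
                    ┃·█·····█··█·██·██··█··
                    ┃██████·█··█·█·█·██····
                    ┃·██·█·█······█·█··█··█
                    ┃··█··········█····██·█
                    ┃█····█········█·█████·
                    ┃··█···█·······█·██··██
                    ┃█······██··██·█···█·██
                    ┃·······█···█··███·█···
                    ┃·█····█···███···█·█···
                    ┃                      
                    ┃                      
                    ┃                      


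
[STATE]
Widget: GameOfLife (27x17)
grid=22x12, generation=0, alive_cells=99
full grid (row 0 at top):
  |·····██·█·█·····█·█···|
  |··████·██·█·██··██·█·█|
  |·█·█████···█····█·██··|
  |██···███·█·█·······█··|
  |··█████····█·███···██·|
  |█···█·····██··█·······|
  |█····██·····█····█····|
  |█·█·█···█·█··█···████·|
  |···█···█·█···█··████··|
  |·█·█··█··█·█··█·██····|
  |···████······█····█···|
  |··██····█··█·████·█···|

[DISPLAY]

Gen: 0                     
·····██·█·█·····█·█···     
··████·██·█·██··██·█·█     
·█·█████···█····█·██··     
██···███·█·█·······█··     
··█████····█·███···██·     
█···█·····██··█·······     
█····██·····█····█····     
█·█·█···█·█··█···████·     
···█···█·█···█··████··     
·█·█··█··█·█··█·██····     
···████······█····█···     
··██····█··█·████·█···     
                           
                           
                           
                           


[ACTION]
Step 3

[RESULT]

Gen: 3                     
·······█·███···█·█·██·     
·██····█····███·······     
··█···········█·█····█     
········██·█·██·██·██·     
█·········█···█·█·█···     
···············███·█··     
········█·········█···     
███················██·     
·██···············█···     
··███·····█·····█··██·     
··█··█···█···█···██···     
···███·······█········     
                           
                           
                           
                           


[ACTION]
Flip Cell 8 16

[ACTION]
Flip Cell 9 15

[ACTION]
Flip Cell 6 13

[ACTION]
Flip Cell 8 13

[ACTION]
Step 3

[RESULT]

Gen: 6                     
·········█····███·····     
·██····██·····█·██····     
·██·····█····██·█·█·██     
········█·█·····█·█···     
·········██·····█·····     
···············██·█·██     
··············██····█·     
██····················     
··············██······     
·············██··█·█··     
·····█·········██··█··     
····██··········█··█··     
                           
                           
                           
                           


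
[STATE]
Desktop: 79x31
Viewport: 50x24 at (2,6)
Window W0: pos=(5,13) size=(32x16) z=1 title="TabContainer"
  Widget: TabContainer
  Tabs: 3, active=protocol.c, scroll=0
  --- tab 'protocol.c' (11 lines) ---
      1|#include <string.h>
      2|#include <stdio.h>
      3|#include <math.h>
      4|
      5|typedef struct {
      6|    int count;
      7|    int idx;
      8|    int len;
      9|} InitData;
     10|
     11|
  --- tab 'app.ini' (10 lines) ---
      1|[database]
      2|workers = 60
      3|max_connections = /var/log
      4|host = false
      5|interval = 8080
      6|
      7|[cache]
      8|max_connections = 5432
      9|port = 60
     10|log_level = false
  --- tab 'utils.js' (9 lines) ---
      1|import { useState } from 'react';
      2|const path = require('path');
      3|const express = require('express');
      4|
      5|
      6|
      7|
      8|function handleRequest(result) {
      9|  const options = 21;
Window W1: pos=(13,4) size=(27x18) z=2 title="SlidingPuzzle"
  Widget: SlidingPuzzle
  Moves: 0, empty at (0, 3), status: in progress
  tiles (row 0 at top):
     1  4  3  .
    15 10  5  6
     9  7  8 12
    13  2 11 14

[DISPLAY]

           ┠─────────────────────────┨            
           ┃┌────┬────┬────┬────┐    ┃            
           ┃│  1 │  4 │  3 │    │    ┃            
           ┃├────┼────┼────┼────┤    ┃            
           ┃│ 15 │ 10 │  5 │  6 │    ┃            
           ┃├────┼────┼────┼────┤    ┃            
           ┃│  9 │  7 │  8 │ 12 │    ┃            
   ┏━━━━━━━┃├────┼────┼────┼────┤    ┃            
   ┃ TabCon┃│ 13 │  2 │ 11 │ 14 │    ┃            
   ┠───────┃└────┴────┴────┴────┘    ┃            
   ┃[protoc┃Moves: 0                 ┃            
   ┃───────┃                         ┃            
   ┃#includ┃                         ┃            
   ┃#includ┃                         ┃            
   ┃#includ┃                         ┃            
   ┃       ┗━━━━━━━━━━━━━━━━━━━━━━━━━┛            
   ┃typedef struct {              ┃               
   ┃    int count;                ┃               
   ┃    int idx;                  ┃               
   ┃    int len;                  ┃               
   ┃} InitData;                   ┃               
   ┃                              ┃               
   ┗━━━━━━━━━━━━━━━━━━━━━━━━━━━━━━┛               
                                                  


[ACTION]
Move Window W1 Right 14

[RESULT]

                         ┠────────────────────────
                         ┃┌────┬────┬────┬────┐   
                         ┃│  1 │  4 │  3 │    │   
                         ┃├────┼────┼────┼────┤   
                         ┃│ 15 │ 10 │  5 │  6 │   
                         ┃├────┼────┼────┼────┤   
                         ┃│  9 │  7 │  8 │ 12 │   
   ┏━━━━━━━━━━━━━━━━━━━━━┃├────┼────┼────┼────┤   
   ┃ TabContainer        ┃│ 13 │  2 │ 11 │ 14 │   
   ┠─────────────────────┃└────┴────┴────┴────┘   
   ┃[protocol.c]│ app.ini┃Moves: 0                
   ┃─────────────────────┃                        
   ┃#include <string.h>  ┃                        
   ┃#include <stdio.h>   ┃                        
   ┃#include <math.h>    ┃                        
   ┃                     ┗━━━━━━━━━━━━━━━━━━━━━━━━
   ┃typedef struct {              ┃               
   ┃    int count;                ┃               
   ┃    int idx;                  ┃               
   ┃    int len;                  ┃               
   ┃} InitData;                   ┃               
   ┃                              ┃               
   ┗━━━━━━━━━━━━━━━━━━━━━━━━━━━━━━┛               
                                                  


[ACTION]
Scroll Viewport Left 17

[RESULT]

                           ┠──────────────────────
                           ┃┌────┬────┬────┬────┐ 
                           ┃│  1 │  4 │  3 │    │ 
                           ┃├────┼────┼────┼────┤ 
                           ┃│ 15 │ 10 │  5 │  6 │ 
                           ┃├────┼────┼────┼────┤ 
                           ┃│  9 │  7 │  8 │ 12 │ 
     ┏━━━━━━━━━━━━━━━━━━━━━┃├────┼────┼────┼────┤ 
     ┃ TabContainer        ┃│ 13 │  2 │ 11 │ 14 │ 
     ┠─────────────────────┃└────┴────┴────┴────┘ 
     ┃[protocol.c]│ app.ini┃Moves: 0              
     ┃─────────────────────┃                      
     ┃#include <string.h>  ┃                      
     ┃#include <stdio.h>   ┃                      
     ┃#include <math.h>    ┃                      
     ┃                     ┗━━━━━━━━━━━━━━━━━━━━━━
     ┃typedef struct {              ┃             
     ┃    int count;                ┃             
     ┃    int idx;                  ┃             
     ┃    int len;                  ┃             
     ┃} InitData;                   ┃             
     ┃                              ┃             
     ┗━━━━━━━━━━━━━━━━━━━━━━━━━━━━━━┛             
                                                  


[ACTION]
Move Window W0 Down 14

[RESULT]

                           ┠──────────────────────
                           ┃┌────┬────┬────┬────┐ 
                           ┃│  1 │  4 │  3 │    │ 
                           ┃├────┼────┼────┼────┤ 
                           ┃│ 15 │ 10 │  5 │  6 │ 
                           ┃├────┼────┼────┼────┤ 
                           ┃│  9 │  7 │  8 │ 12 │ 
                           ┃├────┼────┼────┼────┤ 
                           ┃│ 13 │  2 │ 11 │ 14 │ 
     ┏━━━━━━━━━━━━━━━━━━━━━┃└────┴────┴────┴────┘ 
     ┃ TabContainer        ┃Moves: 0              
     ┠─────────────────────┃                      
     ┃[protocol.c]│ app.ini┃                      
     ┃─────────────────────┃                      
     ┃#include <string.h>  ┃                      
     ┃#include <stdio.h>   ┗━━━━━━━━━━━━━━━━━━━━━━
     ┃#include <math.h>             ┃             
     ┃                              ┃             
     ┃typedef struct {              ┃             
     ┃    int count;                ┃             
     ┃    int idx;                  ┃             
     ┃    int len;                  ┃             
     ┃} InitData;                   ┃             
     ┃                              ┃             


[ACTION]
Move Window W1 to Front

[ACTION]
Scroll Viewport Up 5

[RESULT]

                                                  
                                                  
                                                  
                           ┏━━━━━━━━━━━━━━━━━━━━━━
                           ┃ SlidingPuzzle        
                           ┠──────────────────────
                           ┃┌────┬────┬────┬────┐ 
                           ┃│  1 │  4 │  3 │    │ 
                           ┃├────┼────┼────┼────┤ 
                           ┃│ 15 │ 10 │  5 │  6 │ 
                           ┃├────┼────┼────┼────┤ 
                           ┃│  9 │  7 │  8 │ 12 │ 
                           ┃├────┼────┼────┼────┤ 
                           ┃│ 13 │  2 │ 11 │ 14 │ 
     ┏━━━━━━━━━━━━━━━━━━━━━┃└────┴────┴────┴────┘ 
     ┃ TabContainer        ┃Moves: 0              
     ┠─────────────────────┃                      
     ┃[protocol.c]│ app.ini┃                      
     ┃─────────────────────┃                      
     ┃#include <string.h>  ┃                      
     ┃#include <stdio.h>   ┗━━━━━━━━━━━━━━━━━━━━━━
     ┃#include <math.h>             ┃             
     ┃                              ┃             
     ┃typedef struct {              ┃             
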